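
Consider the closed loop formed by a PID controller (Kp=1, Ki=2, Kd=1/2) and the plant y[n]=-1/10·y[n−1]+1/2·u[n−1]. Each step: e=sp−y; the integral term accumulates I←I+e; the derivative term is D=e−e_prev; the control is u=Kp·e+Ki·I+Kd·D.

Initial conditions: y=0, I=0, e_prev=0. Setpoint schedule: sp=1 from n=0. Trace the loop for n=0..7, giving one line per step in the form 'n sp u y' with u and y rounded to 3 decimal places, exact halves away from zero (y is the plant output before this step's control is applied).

0 1 3.500 0.000
1 1 -1.125 1.750
2 1 6.956 -0.738
3 1 -5.825 3.552
4 1 15.085 -3.268
5 1 -18.769 7.869
6 1 36.203 -10.171
7 1 -52.989 19.119

(exact arithmetic carried between steps; '≈' marks a value shown rounded to 6 d.p. or computed from one; I and e_prev carry over from the previous line; the table rounds u and y to 3 d.p., halves away from zero)
n=0: y=0, sp=1, e=sp−y=1; I=1, D=e−e_prev=1; u=1·1+2·1+1/2·1=3.5; next y=-1/10·0+1/2·3.5=1.75
n=1: y=1.75, sp=1, e=sp−y=-0.75; I=0.25, D=e−e_prev=-1.75; u=1·(-0.75)+2·0.25+1/2·(-1.75)=-1.125; next y=-1/10·1.75+1/2·(-1.125)=-0.7375
n=2: y=-0.7375, sp=1, e=sp−y=1.7375; I=1.9875, D=e−e_prev=2.4875; u=1·1.7375+2·1.9875+1/2·2.4875=6.95625; next y=-1/10·(-0.7375)+1/2·6.95625=3.551875
n=3: y=3.551875, sp=1, e=sp−y=-2.551875; I=-0.564375, D=e−e_prev=-4.289375; u=1·(-2.551875)+2·(-0.564375)+1/2·(-4.289375)≈-5.825313; next y=-1/10·3.551875+1/2·(-5.825313)≈-3.267844
n=4: y≈-3.267844, sp=1, e=sp−y≈4.267844; I≈3.703469, D=e−e_prev≈6.819719; u=1·4.267844+2·3.703469+1/2·6.819719≈15.084641; next y=-1/10·(-3.267844)+1/2·15.084641≈7.869105
n=5: y≈7.869105, sp=1, e=sp−y≈-6.869105; I≈-3.165636, D=e−e_prev≈-11.136948; u=1·(-6.869105)+2·(-3.165636)+1/2·(-11.136948)≈-18.768851; next y=-1/10·7.869105+1/2·(-18.768851)≈-10.171336
n=6: y≈-10.171336, sp=1, e=sp−y≈11.171336; I≈8.005700, D=e−e_prev≈18.040441; u=1·11.171336+2·8.005700+1/2·18.040441≈36.202956; next y=-1/10·(-10.171336)+1/2·36.202956≈19.118612
n=7: y≈19.118612, sp=1, e=sp−y≈-18.118612; I≈-10.112912, D=e−e_prev≈-29.289947; u=1·(-18.118612)+2·(-10.112912)+1/2·(-29.289947)≈-52.989409; next y=-1/10·19.118612+1/2·(-52.989409)≈-28.406565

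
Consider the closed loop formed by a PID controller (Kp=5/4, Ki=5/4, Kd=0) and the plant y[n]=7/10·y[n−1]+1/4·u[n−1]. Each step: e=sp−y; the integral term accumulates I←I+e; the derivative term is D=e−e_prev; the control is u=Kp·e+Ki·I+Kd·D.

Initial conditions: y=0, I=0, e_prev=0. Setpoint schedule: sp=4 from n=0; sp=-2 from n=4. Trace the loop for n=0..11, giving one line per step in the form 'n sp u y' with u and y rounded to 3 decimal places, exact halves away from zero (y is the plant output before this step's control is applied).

(exact arithmetic carried between steps; '≈' marks a value shown rounded to 6 d.p. or computed from one; I and e_prev carry over from the previous line; the table rounds u and y to 3 d.p., halves away from zero)
n=0: y=0, sp=4, e=sp−y=4; I=4, D=e−e_prev=4; u=5/4·4+5/4·4+0·4=10; next y=7/10·0+1/4·10=2.5
n=1: y=2.5, sp=4, e=sp−y=1.5; I=5.5, D=e−e_prev=-2.5; u=5/4·1.5+5/4·5.5+0·(-2.5)=8.75; next y=7/10·2.5+1/4·8.75=3.9375
n=2: y=3.9375, sp=4, e=sp−y=0.0625; I=5.5625, D=e−e_prev=-1.4375; u=5/4·0.0625+5/4·5.5625+0·(-1.4375)=7.03125; next y=7/10·3.9375+1/4·7.03125≈4.514063
n=3: y≈4.514063, sp=4, e=sp−y≈-0.514063; I≈5.048438, D=e−e_prev≈-0.576563; u=5/4·(-0.514063)+5/4·5.048438+0·(-0.576563)≈5.667969; next y=7/10·4.514063+1/4·5.667969≈4.576836
n=4: y≈4.576836, sp=-2, e=sp−y≈-6.576836; I≈-1.528398, D=e−e_prev≈-6.062773; u=5/4·(-6.576836)+5/4·(-1.528398)+0·(-6.062773)≈-10.131543; next y=7/10·4.576836+1/4·(-10.131543)≈0.670899
n=5: y≈0.670899, sp=-2, e=sp−y≈-2.670899; I≈-4.199298, D=e−e_prev≈3.905937; u=5/4·(-2.670899)+5/4·(-4.199298)+0·3.905937≈-8.587747; next y=7/10·0.670899+1/4·(-8.587747)≈-1.677307
n=6: y≈-1.677307, sp=-2, e=sp−y≈-0.322693; I≈-4.521991, D=e−e_prev≈2.348206; u=5/4·(-0.322693)+5/4·(-4.521991)+0·2.348206≈-6.055855; next y=7/10·(-1.677307)+1/4·(-6.055855)≈-2.688079
n=7: y≈-2.688079, sp=-2, e=sp−y≈0.688079; I≈-3.833912, D=e−e_prev≈1.010772; u=5/4·0.688079+5/4·(-3.833912)+0·1.010772≈-3.932292; next y=7/10·(-2.688079)+1/4·(-3.932292)≈-2.864728
n=8: y≈-2.864728, sp=-2, e=sp−y≈0.864728; I≈-2.969184, D=e−e_prev≈0.176649; u=5/4·0.864728+5/4·(-2.969184)+0·0.176649≈-2.630570; next y=7/10·(-2.864728)+1/4·(-2.630570)≈-2.662952
n=9: y≈-2.662952, sp=-2, e=sp−y≈0.662952; I≈-2.306232, D=e−e_prev≈-0.201776; u=5/4·0.662952+5/4·(-2.306232)+0·(-0.201776)≈-2.054100; next y=7/10·(-2.662952)+1/4·(-2.054100)≈-2.377591
n=10: y≈-2.377591, sp=-2, e=sp−y≈0.377591; I≈-1.928641, D=e−e_prev≈-0.285361; u=5/4·0.377591+5/4·(-1.928641)+0·(-0.285361)≈-1.938811; next y=7/10·(-2.377591)+1/4·(-1.938811)≈-2.149017
n=11: y≈-2.149017, sp=-2, e=sp−y≈0.149017; I≈-1.779624, D=e−e_prev≈-0.228575; u=5/4·0.149017+5/4·(-1.779624)+0·(-0.228575)≈-2.038259; next y=7/10·(-2.149017)+1/4·(-2.038259)≈-2.013876

0 4 10.000 0.000
1 4 8.750 2.500
2 4 7.031 3.938
3 4 5.668 4.514
4 -2 -10.132 4.577
5 -2 -8.588 0.671
6 -2 -6.056 -1.677
7 -2 -3.932 -2.688
8 -2 -2.631 -2.865
9 -2 -2.054 -2.663
10 -2 -1.939 -2.378
11 -2 -2.038 -2.149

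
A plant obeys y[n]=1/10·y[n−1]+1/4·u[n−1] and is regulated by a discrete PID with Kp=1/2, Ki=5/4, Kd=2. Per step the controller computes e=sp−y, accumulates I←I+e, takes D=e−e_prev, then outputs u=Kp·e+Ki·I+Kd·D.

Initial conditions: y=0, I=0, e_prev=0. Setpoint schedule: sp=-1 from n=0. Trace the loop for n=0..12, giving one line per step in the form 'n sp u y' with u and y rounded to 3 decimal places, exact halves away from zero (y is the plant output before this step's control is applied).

(exact arithmetic carried between steps; '≈' marks a value shown rounded to 6 d.p. or computed from one; I and e_prev carry over from the previous line; the table rounds u and y to 3 d.p., halves away from zero)
n=0: y=0, sp=-1, e=sp−y=-1; I=-1, D=e−e_prev=-1; u=1/2·(-1)+5/4·(-1)+2·(-1)=-3.75; next y=1/10·0+1/4·(-3.75)=-0.9375
n=1: y=-0.9375, sp=-1, e=sp−y=-0.0625; I=-1.0625, D=e−e_prev=0.9375; u=1/2·(-0.0625)+5/4·(-1.0625)+2·0.9375=0.515625; next y=1/10·(-0.9375)+1/4·0.515625≈0.035156
n=2: y≈0.035156, sp=-1, e=sp−y≈-1.035156; I≈-2.097656, D=e−e_prev≈-0.972656; u=1/2·(-1.035156)+5/4·(-2.097656)+2·(-0.972656)≈-5.084961; next y=1/10·0.035156+1/4·(-5.084961)≈-1.267725
n=3: y≈-1.267725, sp=-1, e=sp−y≈0.267725; I≈-1.829932, D=e−e_prev≈1.302881; u=1/2·0.267725+5/4·(-1.829932)+2·1.302881≈0.452209; next y=1/10·(-1.267725)+1/4·0.452209≈-0.013720
n=4: y≈-0.013720, sp=-1, e=sp−y≈-0.986280; I≈-2.816212, D=e−e_prev≈-1.254005; u=1/2·(-0.986280)+5/4·(-2.816212)+2·(-1.254005)≈-6.521413; next y=1/10·(-0.013720)+1/4·(-6.521413)≈-1.631725
n=5: y≈-1.631725, sp=-1, e=sp−y≈0.631725; I≈-2.184486, D=e−e_prev≈1.618005; u=1/2·0.631725+5/4·(-2.184486)+2·1.618005≈0.821265; next y=1/10·(-1.631725)+1/4·0.821265≈0.042144
n=6: y≈0.042144, sp=-1, e=sp−y≈-1.042144; I≈-3.226630, D=e−e_prev≈-1.673869; u=1/2·(-1.042144)+5/4·(-3.226630)+2·(-1.673869)≈-7.902098; next y=1/10·0.042144+1/4·(-7.902098)≈-1.971310
n=7: y≈-1.971310, sp=-1, e=sp−y≈0.971310; I≈-2.255320, D=e−e_prev≈2.013454; u=1/2·0.971310+5/4·(-2.255320)+2·2.013454≈1.693413; next y=1/10·(-1.971310)+1/4·1.693413≈0.226222
n=8: y≈0.226222, sp=-1, e=sp−y≈-1.226222; I≈-3.481542, D=e−e_prev≈-2.197532; u=1/2·(-1.226222)+5/4·(-3.481542)+2·(-2.197532)≈-9.360103; next y=1/10·0.226222+1/4·(-9.360103)≈-2.317404
n=9: y≈-2.317404, sp=-1, e=sp−y≈1.317404; I≈-2.164139, D=e−e_prev≈2.543626; u=1/2·1.317404+5/4·(-2.164139)+2·2.543626≈3.040780; next y=1/10·(-2.317404)+1/4·3.040780≈0.528455
n=10: y≈0.528455, sp=-1, e=sp−y≈-1.528455; I≈-3.692593, D=e−e_prev≈-2.845858; u=1/2·(-1.528455)+5/4·(-3.692593)+2·(-2.845858)≈-11.071686; next y=1/10·0.528455+1/4·(-11.071686)≈-2.715076
n=11: y≈-2.715076, sp=-1, e=sp−y≈1.715076; I≈-1.977517, D=e−e_prev≈3.243531; u=1/2·1.715076+5/4·(-1.977517)+2·3.243531≈4.872703; next y=1/10·(-2.715076)+1/4·4.872703≈0.946668
n=12: y≈0.946668, sp=-1, e=sp−y≈-1.946668; I≈-3.924185, D=e−e_prev≈-3.661744; u=1/2·(-1.946668)+5/4·(-3.924185)+2·(-3.661744)≈-13.202054; next y=1/10·0.946668+1/4·(-13.202054)≈-3.205847

0 -1 -3.750 0.000
1 -1 0.516 -0.938
2 -1 -5.085 0.035
3 -1 0.452 -1.268
4 -1 -6.521 -0.014
5 -1 0.821 -1.632
6 -1 -7.902 0.042
7 -1 1.693 -1.971
8 -1 -9.360 0.226
9 -1 3.041 -2.317
10 -1 -11.072 0.528
11 -1 4.873 -2.715
12 -1 -13.202 0.947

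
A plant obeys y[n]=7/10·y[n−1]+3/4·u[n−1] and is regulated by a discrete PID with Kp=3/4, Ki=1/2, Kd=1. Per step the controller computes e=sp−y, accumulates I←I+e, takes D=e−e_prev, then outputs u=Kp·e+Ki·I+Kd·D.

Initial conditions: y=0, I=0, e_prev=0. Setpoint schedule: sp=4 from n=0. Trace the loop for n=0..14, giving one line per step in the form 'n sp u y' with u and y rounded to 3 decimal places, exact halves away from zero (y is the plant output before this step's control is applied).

(exact arithmetic carried between steps; '≈' marks a value shown rounded to 6 d.p. or computed from one; I and e_prev carry over from the previous line; the table rounds u and y to 3 d.p., halves away from zero)
n=0: y=0, sp=4, e=sp−y=4; I=4, D=e−e_prev=4; u=3/4·4+1/2·4+1·4=9; next y=7/10·0+3/4·9=6.75
n=1: y=6.75, sp=4, e=sp−y=-2.75; I=1.25, D=e−e_prev=-6.75; u=3/4·(-2.75)+1/2·1.25+1·(-6.75)=-8.1875; next y=7/10·6.75+3/4·(-8.1875)=-1.415625
n=2: y=-1.415625, sp=4, e=sp−y=5.415625; I=6.665625, D=e−e_prev=8.165625; u=3/4·5.415625+1/2·6.665625+1·8.165625≈15.560156; next y=7/10·(-1.415625)+3/4·15.560156≈10.679180
n=3: y≈10.679180, sp=4, e=sp−y≈-6.679180; I≈-0.013555, D=e−e_prev≈-12.094805; u=3/4·(-6.679180)+1/2·(-0.013555)+1·(-12.094805)≈-17.110967; next y=7/10·10.679180+3/4·(-17.110967)≈-5.357799
n=4: y≈-5.357799, sp=4, e=sp−y≈9.357799; I≈9.344245, D=e−e_prev≈16.036979; u=3/4·9.357799+1/2·9.344245+1·16.036979≈27.727451; next y=7/10·(-5.357799)+3/4·27.727451≈17.045129
n=5: y≈17.045129, sp=4, e=sp−y≈-13.045129; I≈-3.700884, D=e−e_prev≈-22.402928; u=3/4·(-13.045129)+1/2·(-3.700884)+1·(-22.402928)≈-34.037216; next y=7/10·17.045129+3/4·(-34.037216)≈-13.596322
n=6: y≈-13.596322, sp=4, e=sp−y≈17.596322; I≈13.895438, D=e−e_prev≈30.641451; u=3/4·17.596322+1/2·13.895438+1·30.641451≈50.786412; next y=7/10·(-13.596322)+3/4·50.786412≈28.572383
n=7: y≈28.572383, sp=4, e=sp−y≈-24.572383; I≈-10.676945, D=e−e_prev≈-42.168705; u=3/4·(-24.572383)+1/2·(-10.676945)+1·(-42.168705)≈-65.936465; next y=7/10·28.572383+3/4·(-65.936465)≈-29.451681
n=8: y≈-29.451681, sp=4, e=sp−y≈33.451681; I≈22.774736, D=e−e_prev≈58.024064; u=3/4·33.451681+1/2·22.774736+1·58.024064≈94.500192; next y=7/10·(-29.451681)+3/4·94.500192≈50.258968
n=9: y≈50.258968, sp=4, e=sp−y≈-46.258968; I≈-23.484232, D=e−e_prev≈-79.710648; u=3/4·(-46.258968)+1/2·(-23.484232)+1·(-79.710648)≈-126.146990; next y=7/10·50.258968+3/4·(-126.146990)≈-59.428965
n=10: y≈-59.428965, sp=4, e=sp−y≈63.428965; I≈39.944733, D=e−e_prev≈109.687933; u=3/4·63.428965+1/2·39.944733+1·109.687933≈177.232023; next y=7/10·(-59.428965)+3/4·177.232023≈91.323742
n=11: y≈91.323742, sp=4, e=sp−y≈-87.323742; I≈-47.379009, D=e−e_prev≈-150.752707; u=3/4·(-87.323742)+1/2·(-47.379009)+1·(-150.752707)≈-239.935018; next y=7/10·91.323742+3/4·(-239.935018)≈-116.024644
n=12: y≈-116.024644, sp=4, e=sp−y≈120.024644; I≈72.645635, D=e−e_prev≈207.348386; u=3/4·120.024644+1/2·72.645635+1·207.348386≈333.689687; next y=7/10·(-116.024644)+3/4·333.689687≈169.050014
n=13: y≈169.050014, sp=4, e=sp−y≈-165.050014; I≈-92.404379, D=e−e_prev≈-285.074658; u=3/4·(-165.050014)+1/2·(-92.404379)+1·(-285.074658)≈-455.064358; next y=7/10·169.050014+3/4·(-455.064358)≈-222.963259
n=14: y≈-222.963259, sp=4, e=sp−y≈226.963259; I≈134.558880, D=e−e_prev≈392.013273; u=3/4·226.963259+1/2·134.558880+1·392.013273≈629.515157; next y=7/10·(-222.963259)+3/4·629.515157≈316.062087

0 4 9.000 0.000
1 4 -8.188 6.750
2 4 15.560 -1.416
3 4 -17.111 10.679
4 4 27.727 -5.358
5 4 -34.037 17.045
6 4 50.786 -13.596
7 4 -65.936 28.572
8 4 94.500 -29.452
9 4 -126.147 50.259
10 4 177.232 -59.429
11 4 -239.935 91.324
12 4 333.690 -116.025
13 4 -455.064 169.050
14 4 629.515 -222.963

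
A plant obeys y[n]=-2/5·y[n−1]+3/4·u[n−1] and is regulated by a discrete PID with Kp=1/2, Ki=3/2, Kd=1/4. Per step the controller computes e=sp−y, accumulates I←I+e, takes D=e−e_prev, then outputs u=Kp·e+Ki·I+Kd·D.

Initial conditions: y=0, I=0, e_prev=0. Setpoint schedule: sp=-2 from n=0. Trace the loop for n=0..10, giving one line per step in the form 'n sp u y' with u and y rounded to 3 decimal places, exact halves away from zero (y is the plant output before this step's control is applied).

(exact arithmetic carried between steps; '≈' marks a value shown rounded to 6 d.p. or computed from one; I and e_prev carry over from the previous line; the table rounds u and y to 3 d.p., halves away from zero)
n=0: y=0, sp=-2, e=sp−y=-2; I=-2, D=e−e_prev=-2; u=1/2·(-2)+3/2·(-2)+1/4·(-2)=-4.5; next y=-2/5·0+3/4·(-4.5)=-3.375
n=1: y=-3.375, sp=-2, e=sp−y=1.375; I=-0.625, D=e−e_prev=3.375; u=1/2·1.375+3/2·(-0.625)+1/4·3.375=0.59375; next y=-2/5·(-3.375)+3/4·0.59375≈1.795313
n=2: y≈1.795313, sp=-2, e=sp−y≈-3.795313; I≈-4.420313, D=e−e_prev≈-5.170313; u=1/2·(-3.795313)+3/2·(-4.420313)+1/4·(-5.170313)≈-9.820703; next y=-2/5·1.795313+3/4·(-9.820703)≈-8.083652
n=3: y≈-8.083652, sp=-2, e=sp−y≈6.083652; I≈1.663340, D=e−e_prev≈9.878965; u=1/2·6.083652+3/2·1.663340+1/4·9.878965≈8.006577; next y=-2/5·(-8.083652)+3/4·8.006577≈9.238394
n=4: y≈9.238394, sp=-2, e=sp−y≈-11.238394; I≈-9.575054, D=e−e_prev≈-17.322046; u=1/2·(-11.238394)+3/2·(-9.575054)+1/4·(-17.322046)≈-24.312289; next y=-2/5·9.238394+3/4·(-24.312289)≈-21.929575
n=5: y≈-21.929575, sp=-2, e=sp−y≈19.929575; I≈10.354521, D=e−e_prev≈31.167968; u=1/2·19.929575+3/2·10.354521+1/4·31.167968≈33.288560; next y=-2/5·(-21.929575)+3/4·33.288560≈33.738250
n=6: y≈33.738250, sp=-2, e=sp−y≈-35.738250; I≈-25.383729, D=e−e_prev≈-55.667825; u=1/2·(-35.738250)+3/2·(-25.383729)+1/4·(-55.667825)≈-69.861675; next y=-2/5·33.738250+3/4·(-69.861675)≈-65.891556
n=7: y≈-65.891556, sp=-2, e=sp−y≈63.891556; I≈38.507827, D=e−e_prev≈99.629806; u=1/2·63.891556+3/2·38.507827+1/4·99.629806≈114.614970; next y=-2/5·(-65.891556)+3/4·114.614970≈112.317850
n=8: y≈112.317850, sp=-2, e=sp−y≈-114.317850; I≈-75.810023, D=e−e_prev≈-178.209407; u=1/2·(-114.317850)+3/2·(-75.810023)+1/4·(-178.209407)≈-215.426312; next y=-2/5·112.317850+3/4·(-215.426312)≈-206.496874
n=9: y≈-206.496874, sp=-2, e=sp−y≈204.496874; I≈128.686851, D=e−e_prev≈318.814724; u=1/2·204.496874+3/2·128.686851+1/4·318.814724≈374.982394; next y=-2/5·(-206.496874)+3/4·374.982394≈363.835545
n=10: y≈363.835545, sp=-2, e=sp−y≈-365.835545; I≈-237.148695, D=e−e_prev≈-570.332419; u=1/2·(-365.835545)+3/2·(-237.148695)+1/4·(-570.332419)≈-681.223919; next y=-2/5·363.835545+3/4·(-681.223919)≈-656.452158

0 -2 -4.500 0.000
1 -2 0.594 -3.375
2 -2 -9.821 1.795
3 -2 8.007 -8.084
4 -2 -24.312 9.238
5 -2 33.289 -21.930
6 -2 -69.862 33.738
7 -2 114.615 -65.892
8 -2 -215.426 112.318
9 -2 374.982 -206.497
10 -2 -681.224 363.836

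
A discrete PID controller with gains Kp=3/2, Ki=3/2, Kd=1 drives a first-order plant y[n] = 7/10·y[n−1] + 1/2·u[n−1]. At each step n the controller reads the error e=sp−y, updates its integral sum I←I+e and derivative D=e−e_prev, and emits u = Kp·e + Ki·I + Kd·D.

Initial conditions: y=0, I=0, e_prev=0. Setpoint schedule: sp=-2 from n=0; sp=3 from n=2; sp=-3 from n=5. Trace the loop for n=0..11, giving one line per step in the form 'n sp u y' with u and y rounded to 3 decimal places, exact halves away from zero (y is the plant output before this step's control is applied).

(exact arithmetic carried between steps; '≈' marks a value shown rounded to 6 d.p. or computed from one; I and e_prev carry over from the previous line; the table rounds u and y to 3 d.p., halves away from zero)
n=0: y=0, sp=-2, e=sp−y=-2; I=-2, D=e−e_prev=-2; u=3/2·(-2)+3/2·(-2)+1·(-2)=-8; next y=7/10·0+1/2·(-8)=-4
n=1: y=-4, sp=-2, e=sp−y=2; I=0, D=e−e_prev=4; u=3/2·2+3/2·0+1·4=7; next y=7/10·(-4)+1/2·7=0.7
n=2: y=0.7, sp=3, e=sp−y=2.3; I=2.3, D=e−e_prev=0.3; u=3/2·2.3+3/2·2.3+1·0.3=7.2; next y=7/10·0.7+1/2·7.2=4.09
n=3: y=4.09, sp=3, e=sp−y=-1.09; I=1.21, D=e−e_prev=-3.39; u=3/2·(-1.09)+3/2·1.21+1·(-3.39)=-3.21; next y=7/10·4.09+1/2·(-3.21)=1.258
n=4: y=1.258, sp=3, e=sp−y=1.742; I=2.952, D=e−e_prev=2.832; u=3/2·1.742+3/2·2.952+1·2.832=9.873; next y=7/10·1.258+1/2·9.873=5.8171
n=5: y=5.8171, sp=-3, e=sp−y=-8.8171; I=-5.8651, D=e−e_prev=-10.5591; u=3/2·(-8.8171)+3/2·(-5.8651)+1·(-10.5591)=-32.5824; next y=7/10·5.8171+1/2·(-32.5824)=-12.21923
n=6: y=-12.21923, sp=-3, e=sp−y=9.21923; I=3.35413, D=e−e_prev=18.03633; u=3/2·9.21923+3/2·3.35413+1·18.03633=36.89637; next y=7/10·(-12.21923)+1/2·36.89637=9.894724
n=7: y=9.894724, sp=-3, e=sp−y=-12.894724; I=-9.540594, D=e−e_prev=-22.113954; u=3/2·(-12.894724)+3/2·(-9.540594)+1·(-22.113954)=-55.766931; next y=7/10·9.894724+1/2·(-55.766931)≈-20.957159
n=8: y≈-20.957159, sp=-3, e=sp−y≈17.957159; I≈8.416565, D=e−e_prev≈30.851883; u=3/2·17.957159+3/2·8.416565+1·30.851883≈70.412468; next y=7/10·(-20.957159)+1/2·70.412468≈20.536223
n=9: y≈20.536223, sp=-3, e=sp−y≈-23.536223; I≈-15.119658, D=e−e_prev≈-41.493382; u=3/2·(-23.536223)+3/2·(-15.119658)+1·(-41.493382)≈-99.477203; next y=7/10·20.536223+1/2·(-99.477203)≈-35.363245
n=10: y≈-35.363245, sp=-3, e=sp−y≈32.363245; I≈17.243587, D=e−e_prev≈55.899468; u=3/2·32.363245+3/2·17.243587+1·55.899468≈130.309718; next y=7/10·(-35.363245)+1/2·130.309718≈40.400587
n=11: y≈40.400587, sp=-3, e=sp−y≈-43.400587; I≈-26.157000, D=e−e_prev≈-75.763832; u=3/2·(-43.400587)+3/2·(-26.157000)+1·(-75.763832)≈-180.100212; next y=7/10·40.400587+1/2·(-180.100212)≈-61.769695

0 -2 -8.000 0.000
1 -2 7.000 -4.000
2 3 7.200 0.700
3 3 -3.210 4.090
4 3 9.873 1.258
5 -3 -32.582 5.817
6 -3 36.896 -12.219
7 -3 -55.767 9.895
8 -3 70.412 -20.957
9 -3 -99.477 20.536
10 -3 130.310 -35.363
11 -3 -180.100 40.401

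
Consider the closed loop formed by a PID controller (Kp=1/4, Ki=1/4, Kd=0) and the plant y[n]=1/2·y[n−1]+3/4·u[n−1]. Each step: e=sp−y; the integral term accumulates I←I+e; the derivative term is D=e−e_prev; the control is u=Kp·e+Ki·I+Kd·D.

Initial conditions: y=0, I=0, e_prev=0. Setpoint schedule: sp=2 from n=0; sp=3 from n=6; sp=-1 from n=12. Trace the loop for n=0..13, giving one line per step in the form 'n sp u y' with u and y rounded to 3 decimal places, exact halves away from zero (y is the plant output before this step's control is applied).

0 2 1.000 0.000
1 2 1.125 0.750
2 2 1.203 1.219
3 2 1.252 1.512
4 2 1.282 1.695
5 2 1.302 1.809
6 3 1.813 1.881
7 3 1.883 2.300
8 3 1.927 2.563
9 3 1.954 2.727
10 3 1.972 2.829
11 3 1.982 2.893
12 -1 -0.011 2.933
13 -1 -0.257 1.458

(exact arithmetic carried between steps; '≈' marks a value shown rounded to 6 d.p. or computed from one; I and e_prev carry over from the previous line; the table rounds u and y to 3 d.p., halves away from zero)
n=0: y=0, sp=2, e=sp−y=2; I=2, D=e−e_prev=2; u=1/4·2+1/4·2+0·2=1; next y=1/2·0+3/4·1=0.75
n=1: y=0.75, sp=2, e=sp−y=1.25; I=3.25, D=e−e_prev=-0.75; u=1/4·1.25+1/4·3.25+0·(-0.75)=1.125; next y=1/2·0.75+3/4·1.125=1.21875
n=2: y=1.21875, sp=2, e=sp−y=0.78125; I=4.03125, D=e−e_prev=-0.46875; u=1/4·0.78125+1/4·4.03125+0·(-0.46875)=1.203125; next y=1/2·1.21875+3/4·1.203125≈1.511719
n=3: y≈1.511719, sp=2, e=sp−y≈0.488281; I≈4.519531, D=e−e_prev≈-0.292969; u=1/4·0.488281+1/4·4.519531+0·(-0.292969)≈1.251953; next y=1/2·1.511719+3/4·1.251953≈1.694824
n=4: y≈1.694824, sp=2, e=sp−y≈0.305176; I≈4.824707, D=e−e_prev≈-0.183105; u=1/4·0.305176+1/4·4.824707+0·(-0.183105)≈1.282471; next y=1/2·1.694824+3/4·1.282471≈1.809265
n=5: y≈1.809265, sp=2, e=sp−y≈0.190735; I≈5.015442, D=e−e_prev≈-0.114441; u=1/4·0.190735+1/4·5.015442+0·(-0.114441)≈1.301544; next y=1/2·1.809265+3/4·1.301544≈1.880791
n=6: y≈1.880791, sp=3, e=sp−y≈1.119209; I≈6.134651, D=e−e_prev≈0.928474; u=1/4·1.119209+1/4·6.134651+0·0.928474≈1.813465; next y=1/2·1.880791+3/4·1.813465≈2.300494
n=7: y≈2.300494, sp=3, e=sp−y≈0.699506; I≈6.834157, D=e−e_prev≈-0.419703; u=1/4·0.699506+1/4·6.834157+0·(-0.419703)≈1.883416; next y=1/2·2.300494+3/4·1.883416≈2.562809
n=8: y≈2.562809, sp=3, e=sp−y≈0.437191; I≈7.271348, D=e−e_prev≈-0.262315; u=1/4·0.437191+1/4·7.271348+0·(-0.262315)≈1.927135; next y=1/2·2.562809+3/4·1.927135≈2.726756
n=9: y≈2.726756, sp=3, e=sp−y≈0.273244; I≈7.544593, D=e−e_prev≈-0.163947; u=1/4·0.273244+1/4·7.544593+0·(-0.163947)≈1.954459; next y=1/2·2.726756+3/4·1.954459≈2.829222
n=10: y≈2.829222, sp=3, e=sp−y≈0.170778; I≈7.715370, D=e−e_prev≈-0.102467; u=1/4·0.170778+1/4·7.715370+0·(-0.102467)≈1.971537; next y=1/2·2.829222+3/4·1.971537≈2.893264
n=11: y≈2.893264, sp=3, e=sp−y≈0.106736; I≈7.822106, D=e−e_prev≈-0.064042; u=1/4·0.106736+1/4·7.822106+0·(-0.064042)≈1.982211; next y=1/2·2.893264+3/4·1.982211≈2.933290
n=12: y≈2.933290, sp=-1, e=sp−y≈-3.933290; I≈3.888817, D=e−e_prev≈-4.040026; u=1/4·(-3.933290)+1/4·3.888817+0·(-4.040026)≈-0.011118; next y=1/2·2.933290+3/4·(-0.011118)≈1.458306
n=13: y≈1.458306, sp=-1, e=sp−y≈-2.458306; I≈1.430510, D=e−e_prev≈1.474984; u=1/4·(-2.458306)+1/4·1.430510+0·1.474984≈-0.256949; next y=1/2·1.458306+3/4·(-0.256949)≈0.536441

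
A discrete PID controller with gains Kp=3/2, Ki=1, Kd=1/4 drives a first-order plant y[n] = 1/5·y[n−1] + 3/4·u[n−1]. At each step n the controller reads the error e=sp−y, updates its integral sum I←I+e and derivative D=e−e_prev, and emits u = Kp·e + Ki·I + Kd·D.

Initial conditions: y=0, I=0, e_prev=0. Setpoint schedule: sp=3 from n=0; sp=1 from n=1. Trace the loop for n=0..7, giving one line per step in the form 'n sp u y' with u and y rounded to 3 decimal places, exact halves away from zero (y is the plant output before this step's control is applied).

0 3 8.250 0.000
1 1 -12.016 6.188
2 1 23.238 -7.774
3 1 -36.510 15.874
4 1 64.753 -24.208
5 1 -106.870 43.723
6 1 184.000 -71.408
7 1 -308.973 123.719

(exact arithmetic carried between steps; '≈' marks a value shown rounded to 6 d.p. or computed from one; I and e_prev carry over from the previous line; the table rounds u and y to 3 d.p., halves away from zero)
n=0: y=0, sp=3, e=sp−y=3; I=3, D=e−e_prev=3; u=3/2·3+1·3+1/4·3=8.25; next y=1/5·0+3/4·8.25=6.1875
n=1: y=6.1875, sp=1, e=sp−y=-5.1875; I=-2.1875, D=e−e_prev=-8.1875; u=3/2·(-5.1875)+1·(-2.1875)+1/4·(-8.1875)=-12.015625; next y=1/5·6.1875+3/4·(-12.015625)≈-7.774219
n=2: y≈-7.774219, sp=1, e=sp−y≈8.774219; I≈6.586719, D=e−e_prev≈13.961719; u=3/2·8.774219+1·6.586719+1/4·13.961719≈23.238477; next y=1/5·(-7.774219)+3/4·23.238477≈15.874014
n=3: y≈15.874014, sp=1, e=sp−y≈-14.874014; I≈-8.287295, D=e−e_prev≈-23.648232; u=3/2·(-14.874014)+1·(-8.287295)+1/4·(-23.648232)≈-36.510374; next y=1/5·15.874014+3/4·(-36.510374)≈-24.207977
n=4: y≈-24.207977, sp=1, e=sp−y≈25.207977; I≈16.920682, D=e−e_prev≈40.081991; u=3/2·25.207977+1·16.920682+1/4·40.081991≈64.753146; next y=1/5·(-24.207977)+3/4·64.753146≈43.723264
n=5: y≈43.723264, sp=1, e=sp−y≈-42.723264; I≈-25.802582, D=e−e_prev≈-67.931242; u=3/2·(-42.723264)+1·(-25.802582)+1/4·(-67.931242)≈-106.870289; next y=1/5·43.723264+3/4·(-106.870289)≈-71.408064
n=6: y≈-71.408064, sp=1, e=sp−y≈72.408064; I≈46.605482, D=e−e_prev≈115.131328; u=3/2·72.408064+1·46.605482+1/4·115.131328≈184.000409; next y=1/5·(-71.408064)+3/4·184.000409≈123.718694
n=7: y≈123.718694, sp=1, e=sp−y≈-122.718694; I≈-76.113212, D=e−e_prev≈-195.126758; u=3/2·(-122.718694)+1·(-76.113212)+1/4·(-195.126758)≈-308.972943; next y=1/5·123.718694+3/4·(-308.972943)≈-206.985969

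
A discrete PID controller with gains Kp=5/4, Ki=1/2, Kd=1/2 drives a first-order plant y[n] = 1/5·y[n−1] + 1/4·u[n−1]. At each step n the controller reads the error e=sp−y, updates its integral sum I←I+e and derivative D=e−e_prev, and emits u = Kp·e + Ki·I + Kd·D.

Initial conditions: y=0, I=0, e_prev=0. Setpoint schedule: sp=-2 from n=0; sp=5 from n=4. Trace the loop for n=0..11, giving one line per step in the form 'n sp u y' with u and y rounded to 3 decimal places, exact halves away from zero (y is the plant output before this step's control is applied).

0 -2 -4.500 0.000
1 -2 -1.969 -1.125
2 -2 -3.886 -0.717
3 -2 -3.429 -1.115
4 5 11.601 -1.080
5 5 2.689 2.684
6 5 9.048 1.209
7 5 7.293 2.504
8 5 9.593 2.324
9 5 9.628 2.863
10 5 10.704 2.980
11 5 11.115 3.272

(exact arithmetic carried between steps; '≈' marks a value shown rounded to 6 d.p. or computed from one; I and e_prev carry over from the previous line; the table rounds u and y to 3 d.p., halves away from zero)
n=0: y=0, sp=-2, e=sp−y=-2; I=-2, D=e−e_prev=-2; u=5/4·(-2)+1/2·(-2)+1/2·(-2)=-4.5; next y=1/5·0+1/4·(-4.5)=-1.125
n=1: y=-1.125, sp=-2, e=sp−y=-0.875; I=-2.875, D=e−e_prev=1.125; u=5/4·(-0.875)+1/2·(-2.875)+1/2·1.125=-1.96875; next y=1/5·(-1.125)+1/4·(-1.96875)≈-0.717188
n=2: y≈-0.717188, sp=-2, e=sp−y≈-1.282813; I≈-4.157813, D=e−e_prev≈-0.407813; u=5/4·(-1.282813)+1/2·(-4.157813)+1/2·(-0.407813)≈-3.886328; next y=1/5·(-0.717188)+1/4·(-3.886328)≈-1.115020
n=3: y≈-1.115020, sp=-2, e=sp−y≈-0.884980; I≈-5.042793, D=e−e_prev≈0.397832; u=5/4·(-0.884980)+1/2·(-5.042793)+1/2·0.397832≈-3.428706; next y=1/5·(-1.115020)+1/4·(-3.428706)≈-1.080180
n=4: y≈-1.080180, sp=5, e=sp−y≈6.080180; I≈1.037387, D=e−e_prev≈6.965161; u=5/4·6.080180+1/2·1.037387+1/2·6.965161≈11.601500; next y=1/5·(-1.080180)+1/4·11.601500≈2.684339
n=5: y≈2.684339, sp=5, e=sp−y≈2.315661; I≈3.353049, D=e−e_prev≈-3.764519; u=5/4·2.315661+1/2·3.353049+1/2·(-3.764519)≈2.688841; next y=1/5·2.684339+1/4·2.688841≈1.209078
n=6: y≈1.209078, sp=5, e=sp−y≈3.790922; I≈7.143971, D=e−e_prev≈1.475261; u=5/4·3.790922+1/2·7.143971+1/2·1.475261≈9.048268; next y=1/5·1.209078+1/4·9.048268≈2.503883
n=7: y≈2.503883, sp=5, e=sp−y≈2.496117; I≈9.640088, D=e−e_prev≈-1.294805; u=5/4·2.496117+1/2·9.640088+1/2·(-1.294805)≈7.292788; next y=1/5·2.503883+1/4·7.292788≈2.323974
n=8: y≈2.323974, sp=5, e=sp−y≈2.676026; I≈12.316114, D=e−e_prev≈0.179909; u=5/4·2.676026+1/2·12.316114+1/2·0.179909≈9.593045; next y=1/5·2.323974+1/4·9.593045≈2.863056
n=9: y≈2.863056, sp=5, e=sp−y≈2.136944; I≈14.453058, D=e−e_prev≈-0.539082; u=5/4·2.136944+1/2·14.453058+1/2·(-0.539082)≈9.628168; next y=1/5·2.863056+1/4·9.628168≈2.979653
n=10: y≈2.979653, sp=5, e=sp−y≈2.020347; I≈16.473405, D=e−e_prev≈-0.116597; u=5/4·2.020347+1/2·16.473405+1/2·(-0.116597)≈10.703837; next y=1/5·2.979653+1/4·10.703837≈3.271890
n=11: y≈3.271890, sp=5, e=sp−y≈1.728110; I≈18.201515, D=e−e_prev≈-0.292237; u=5/4·1.728110+1/2·18.201515+1/2·(-0.292237)≈11.114777; next y=1/5·3.271890+1/4·11.114777≈3.433072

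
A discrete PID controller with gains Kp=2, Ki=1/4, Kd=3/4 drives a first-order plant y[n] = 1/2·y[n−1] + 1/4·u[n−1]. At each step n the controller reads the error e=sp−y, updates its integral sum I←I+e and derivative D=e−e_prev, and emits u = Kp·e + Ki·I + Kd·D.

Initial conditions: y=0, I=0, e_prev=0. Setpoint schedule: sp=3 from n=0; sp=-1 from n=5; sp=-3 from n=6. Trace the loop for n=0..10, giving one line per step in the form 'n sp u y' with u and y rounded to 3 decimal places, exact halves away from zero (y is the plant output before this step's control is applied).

0 3 9.000 0.000
1 3 0.750 2.250
2 3 5.438 1.313
3 3 3.047 2.016
4 3 4.559 1.770
5 -1 -8.083 2.024
6 -3 -2.549 -1.009
7 -3 -3.423 -1.142
8 -3 -3.132 -1.426
9 -3 -3.530 -1.496
10 -3 -3.555 -1.631

(exact arithmetic carried between steps; '≈' marks a value shown rounded to 6 d.p. or computed from one; I and e_prev carry over from the previous line; the table rounds u and y to 3 d.p., halves away from zero)
n=0: y=0, sp=3, e=sp−y=3; I=3, D=e−e_prev=3; u=2·3+1/4·3+3/4·3=9; next y=1/2·0+1/4·9=2.25
n=1: y=2.25, sp=3, e=sp−y=0.75; I=3.75, D=e−e_prev=-2.25; u=2·0.75+1/4·3.75+3/4·(-2.25)=0.75; next y=1/2·2.25+1/4·0.75=1.3125
n=2: y=1.3125, sp=3, e=sp−y=1.6875; I=5.4375, D=e−e_prev=0.9375; u=2·1.6875+1/4·5.4375+3/4·0.9375=5.4375; next y=1/2·1.3125+1/4·5.4375=2.015625
n=3: y=2.015625, sp=3, e=sp−y=0.984375; I=6.421875, D=e−e_prev=-0.703125; u=2·0.984375+1/4·6.421875+3/4·(-0.703125)=3.046875; next y=1/2·2.015625+1/4·3.046875≈1.769531
n=4: y≈1.769531, sp=3, e=sp−y≈1.230469; I≈7.652344, D=e−e_prev≈0.246094; u=2·1.230469+1/4·7.652344+3/4·0.246094≈4.558594; next y=1/2·1.769531+1/4·4.558594≈2.024414
n=5: y≈2.024414, sp=-1, e=sp−y≈-3.024414; I≈4.627930, D=e−e_prev≈-4.254883; u=2·(-3.024414)+1/4·4.627930+3/4·(-4.254883)≈-8.083008; next y=1/2·2.024414+1/4·(-8.083008)≈-1.008545
n=6: y≈-1.008545, sp=-3, e=sp−y≈-1.991455; I≈2.636475, D=e−e_prev≈1.032959; u=2·(-1.991455)+1/4·2.636475+3/4·1.032959≈-2.549072; next y=1/2·(-1.008545)+1/4·(-2.549072)≈-1.141541
n=7: y≈-1.141541, sp=-3, e=sp−y≈-1.858459; I≈0.778015, D=e−e_prev≈0.132996; u=2·(-1.858459)+1/4·0.778015+3/4·0.132996≈-3.422668; next y=1/2·(-1.141541)+1/4·(-3.422668)≈-1.426437
n=8: y≈-1.426437, sp=-3, e=sp−y≈-1.573563; I≈-0.795547, D=e−e_prev≈0.284897; u=2·(-1.573563)+1/4·(-0.795547)+3/4·0.284897≈-3.132339; next y=1/2·(-1.426437)+1/4·(-3.132339)≈-1.496304
n=9: y≈-1.496304, sp=-3, e=sp−y≈-1.503696; I≈-2.299244, D=e−e_prev≈0.069866; u=2·(-1.503696)+1/4·(-2.299244)+3/4·0.069866≈-3.529804; next y=1/2·(-1.496304)+1/4·(-3.529804)≈-1.630603
n=10: y≈-1.630603, sp=-3, e=sp−y≈-1.369397; I≈-3.668641, D=e−e_prev≈0.134299; u=2·(-1.369397)+1/4·(-3.668641)+3/4·0.134299≈-3.555230; next y=1/2·(-1.630603)+1/4·(-3.555230)≈-1.704109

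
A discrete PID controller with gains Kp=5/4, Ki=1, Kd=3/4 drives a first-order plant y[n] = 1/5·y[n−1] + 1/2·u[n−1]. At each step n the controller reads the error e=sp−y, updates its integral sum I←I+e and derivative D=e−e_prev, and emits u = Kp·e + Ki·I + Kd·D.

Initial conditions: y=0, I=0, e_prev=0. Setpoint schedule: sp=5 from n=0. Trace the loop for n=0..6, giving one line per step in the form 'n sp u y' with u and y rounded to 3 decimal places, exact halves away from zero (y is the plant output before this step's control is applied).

(exact arithmetic carried between steps; '≈' marks a value shown rounded to 6 d.p. or computed from one; I and e_prev carry over from the previous line; the table rounds u and y to 3 d.p., halves away from zero)
n=0: y=0, sp=5, e=sp−y=5; I=5, D=e−e_prev=5; u=5/4·5+1·5+3/4·5=15; next y=1/5·0+1/2·15=7.5
n=1: y=7.5, sp=5, e=sp−y=-2.5; I=2.5, D=e−e_prev=-7.5; u=5/4·(-2.5)+1·2.5+3/4·(-7.5)=-6.25; next y=1/5·7.5+1/2·(-6.25)=-1.625
n=2: y=-1.625, sp=5, e=sp−y=6.625; I=9.125, D=e−e_prev=9.125; u=5/4·6.625+1·9.125+3/4·9.125=24.25; next y=1/5·(-1.625)+1/2·24.25=11.8
n=3: y=11.8, sp=5, e=sp−y=-6.8; I=2.325, D=e−e_prev=-13.425; u=5/4·(-6.8)+1·2.325+3/4·(-13.425)=-16.24375; next y=1/5·11.8+1/2·(-16.24375)=-5.761875
n=4: y=-5.761875, sp=5, e=sp−y=10.761875; I=13.086875, D=e−e_prev=17.561875; u=5/4·10.761875+1·13.086875+3/4·17.561875=39.710625; next y=1/5·(-5.761875)+1/2·39.710625≈18.702938
n=5: y≈18.702938, sp=5, e=sp−y≈-13.702938; I≈-0.616063, D=e−e_prev≈-24.464813; u=5/4·(-13.702938)+1·(-0.616063)+3/4·(-24.464813)≈-36.093344; next y=1/5·18.702938+1/2·(-36.093344)≈-14.306084
n=6: y≈-14.306084, sp=5, e=sp−y≈19.306084; I≈18.690022, D=e−e_prev≈33.009022; u=5/4·19.306084+1·18.690022+3/4·33.009022≈67.579394; next y=1/5·(-14.306084)+1/2·67.579394≈30.92848

0 5 15.000 0.000
1 5 -6.250 7.500
2 5 24.250 -1.625
3 5 -16.244 11.800
4 5 39.711 -5.762
5 5 -36.093 18.703
6 5 67.579 -14.306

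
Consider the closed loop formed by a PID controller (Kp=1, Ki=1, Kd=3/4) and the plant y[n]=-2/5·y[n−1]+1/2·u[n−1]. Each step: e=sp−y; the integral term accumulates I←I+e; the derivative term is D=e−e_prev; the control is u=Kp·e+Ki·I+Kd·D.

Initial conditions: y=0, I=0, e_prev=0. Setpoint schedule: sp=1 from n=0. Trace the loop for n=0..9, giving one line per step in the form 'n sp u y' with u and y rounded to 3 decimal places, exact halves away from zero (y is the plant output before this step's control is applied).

(exact arithmetic carried between steps; '≈' marks a value shown rounded to 6 d.p. or computed from one; I and e_prev carry over from the previous line; the table rounds u and y to 3 d.p., halves away from zero)
n=0: y=0, sp=1, e=sp−y=1; I=1, D=e−e_prev=1; u=1·1+1·1+3/4·1=2.75; next y=-2/5·0+1/2·2.75=1.375
n=1: y=1.375, sp=1, e=sp−y=-0.375; I=0.625, D=e−e_prev=-1.375; u=1·(-0.375)+1·0.625+3/4·(-1.375)=-0.78125; next y=-2/5·1.375+1/2·(-0.78125)=-0.940625
n=2: y=-0.940625, sp=1, e=sp−y=1.940625; I=2.565625, D=e−e_prev=2.315625; u=1·1.940625+1·2.565625+3/4·2.315625≈6.242969; next y=-2/5·(-0.940625)+1/2·6.242969≈3.497734
n=3: y≈3.497734, sp=1, e=sp−y≈-2.497734; I≈0.067891, D=e−e_prev≈-4.438359; u=1·(-2.497734)+1·0.067891+3/4·(-4.438359)≈-5.758613; next y=-2/5·3.497734+1/2·(-5.758613)≈-4.278400
n=4: y≈-4.278400, sp=1, e=sp−y≈5.278400; I≈5.346291, D=e−e_prev≈7.776135; u=1·5.278400+1·5.346291+3/4·7.776135≈16.456792; next y=-2/5·(-4.278400)+1/2·16.456792≈9.939756
n=5: y≈9.939756, sp=1, e=sp−y≈-8.939756; I≈-3.593465, D=e−e_prev≈-14.218157; u=1·(-8.939756)+1·(-3.593465)+3/4·(-14.218157)≈-23.196839; next y=-2/5·9.939756+1/2·(-23.196839)≈-15.574322
n=6: y≈-15.574322, sp=1, e=sp−y≈16.574322; I≈12.980857, D=e−e_prev≈25.514079; u=1·16.574322+1·12.980857+3/4·25.514079≈48.690738; next y=-2/5·(-15.574322)+1/2·48.690738≈30.575098
n=7: y≈30.575098, sp=1, e=sp−y≈-29.575098; I≈-16.594241, D=e−e_prev≈-46.149420; u=1·(-29.575098)+1·(-16.594241)+3/4·(-46.149420)≈-80.781404; next y=-2/5·30.575098+1/2·(-80.781404)≈-52.620741
n=8: y≈-52.620741, sp=1, e=sp−y≈53.620741; I≈37.026500, D=e−e_prev≈83.195839; u=1·53.620741+1·37.026500+3/4·83.195839≈153.044121; next y=-2/5·(-52.620741)+1/2·153.044121≈97.570357
n=9: y≈97.570357, sp=1, e=sp−y≈-96.570357; I≈-59.543857, D=e−e_prev≈-150.191098; u=1·(-96.570357)+1·(-59.543857)+3/4·(-150.191098)≈-268.757537; next y=-2/5·97.570357+1/2·(-268.757537)≈-173.406911

0 1 2.750 0.000
1 1 -0.781 1.375
2 1 6.243 -0.941
3 1 -5.759 3.498
4 1 16.457 -4.278
5 1 -23.197 9.940
6 1 48.691 -15.574
7 1 -80.781 30.575
8 1 153.044 -52.621
9 1 -268.758 97.570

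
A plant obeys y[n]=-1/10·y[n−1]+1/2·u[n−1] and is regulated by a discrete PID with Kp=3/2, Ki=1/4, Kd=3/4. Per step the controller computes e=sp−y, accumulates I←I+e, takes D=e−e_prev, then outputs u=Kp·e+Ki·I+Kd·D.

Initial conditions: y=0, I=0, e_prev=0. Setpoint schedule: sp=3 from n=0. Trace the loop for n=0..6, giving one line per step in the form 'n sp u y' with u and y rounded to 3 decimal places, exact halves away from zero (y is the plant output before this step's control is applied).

0 3 7.500 0.000
1 3 -3.375 3.750
2 3 13.781 -2.063
3 3 -12.211 7.097
4 3 28.414 -6.815
5 3 -33.826 14.889
6 3 62.706 -18.402

(exact arithmetic carried between steps; '≈' marks a value shown rounded to 6 d.p. or computed from one; I and e_prev carry over from the previous line; the table rounds u and y to 3 d.p., halves away from zero)
n=0: y=0, sp=3, e=sp−y=3; I=3, D=e−e_prev=3; u=3/2·3+1/4·3+3/4·3=7.5; next y=-1/10·0+1/2·7.5=3.75
n=1: y=3.75, sp=3, e=sp−y=-0.75; I=2.25, D=e−e_prev=-3.75; u=3/2·(-0.75)+1/4·2.25+3/4·(-3.75)=-3.375; next y=-1/10·3.75+1/2·(-3.375)=-2.0625
n=2: y=-2.0625, sp=3, e=sp−y=5.0625; I=7.3125, D=e−e_prev=5.8125; u=3/2·5.0625+1/4·7.3125+3/4·5.8125=13.78125; next y=-1/10·(-2.0625)+1/2·13.78125=7.096875
n=3: y=7.096875, sp=3, e=sp−y=-4.096875; I=3.215625, D=e−e_prev=-9.159375; u=3/2·(-4.096875)+1/4·3.215625+3/4·(-9.159375)≈-12.210938; next y=-1/10·7.096875+1/2·(-12.210938)≈-6.815156
n=4: y≈-6.815156, sp=3, e=sp−y≈9.815156; I≈13.030781, D=e−e_prev≈13.912031; u=3/2·9.815156+1/4·13.030781+3/4·13.912031≈28.414453; next y=-1/10·(-6.815156)+1/2·28.414453≈14.888742
n=5: y≈14.888742, sp=3, e=sp−y≈-11.888742; I≈1.142039, D=e−e_prev≈-21.703898; u=3/2·(-11.888742)+1/4·1.142039+3/4·(-21.703898)≈-33.825527; next y=-1/10·14.888742+1/2·(-33.825527)≈-18.401638
n=6: y≈-18.401638, sp=3, e=sp−y≈21.401638; I≈22.543677, D=e−e_prev≈33.290380; u=3/2·21.401638+1/4·22.543677+3/4·33.290380≈62.706161; next y=-1/10·(-18.401638)+1/2·62.706161≈33.193244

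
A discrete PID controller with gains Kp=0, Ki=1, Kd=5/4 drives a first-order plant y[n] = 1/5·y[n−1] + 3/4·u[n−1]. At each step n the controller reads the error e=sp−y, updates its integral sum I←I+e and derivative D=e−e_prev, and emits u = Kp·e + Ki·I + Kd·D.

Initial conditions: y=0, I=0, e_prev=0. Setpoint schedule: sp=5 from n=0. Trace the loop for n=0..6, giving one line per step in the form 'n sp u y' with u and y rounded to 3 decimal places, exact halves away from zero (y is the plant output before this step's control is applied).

0 5 11.250 0.000
1 5 -8.984 8.438
2 5 28.474 -5.051
3 5 -35.477 20.345
4 5 77.411 -22.538
5 5 -119.855 53.551
6 5 225.352 -79.181

(exact arithmetic carried between steps; '≈' marks a value shown rounded to 6 d.p. or computed from one; I and e_prev carry over from the previous line; the table rounds u and y to 3 d.p., halves away from zero)
n=0: y=0, sp=5, e=sp−y=5; I=5, D=e−e_prev=5; u=0·5+1·5+5/4·5=11.25; next y=1/5·0+3/4·11.25=8.4375
n=1: y=8.4375, sp=5, e=sp−y=-3.4375; I=1.5625, D=e−e_prev=-8.4375; u=0·(-3.4375)+1·1.5625+5/4·(-8.4375)=-8.984375; next y=1/5·8.4375+3/4·(-8.984375)≈-5.050781
n=2: y≈-5.050781, sp=5, e=sp−y≈10.050781; I≈11.613281, D=e−e_prev≈13.488281; u=0·10.050781+1·11.613281+5/4·13.488281≈28.473633; next y=1/5·(-5.050781)+3/4·28.473633≈20.345068
n=3: y≈20.345068, sp=5, e=sp−y≈-15.345068; I≈-3.731787, D=e−e_prev≈-25.395850; u=0·(-15.345068)+1·(-3.731787)+5/4·(-25.395850)≈-35.476599; next y=1/5·20.345068+3/4·(-35.476599)≈-22.538436
n=4: y≈-22.538436, sp=5, e=sp−y≈27.538436; I≈23.806649, D=e−e_prev≈42.883504; u=0·27.538436+1·23.806649+5/4·42.883504≈77.411029; next y=1/5·(-22.538436)+3/4·77.411029≈53.550584
n=5: y≈53.550584, sp=5, e=sp−y≈-48.550584; I≈-24.743936, D=e−e_prev≈-76.089020; u=0·(-48.550584)+1·(-24.743936)+5/4·(-76.089020)≈-119.855211; next y=1/5·53.550584+3/4·(-119.855211)≈-79.181291
n=6: y≈-79.181291, sp=5, e=sp−y≈84.181291; I≈59.437355, D=e−e_prev≈132.731875; u=0·84.181291+1·59.437355+5/4·132.731875≈225.352200; next y=1/5·(-79.181291)+3/4·225.352200≈153.177892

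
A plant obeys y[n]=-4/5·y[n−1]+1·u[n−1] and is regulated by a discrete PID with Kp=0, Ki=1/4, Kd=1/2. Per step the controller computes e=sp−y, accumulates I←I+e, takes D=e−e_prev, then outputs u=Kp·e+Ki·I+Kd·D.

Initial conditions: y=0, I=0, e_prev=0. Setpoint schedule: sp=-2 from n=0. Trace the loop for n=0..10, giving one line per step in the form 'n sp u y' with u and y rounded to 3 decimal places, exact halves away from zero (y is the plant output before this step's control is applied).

0 -2 -1.500 0.000
1 -2 0.125 -1.500
2 -2 -2.869 1.325
3 -2 1.653 -3.929
4 -2 -7.035 4.796
5 -2 7.379 -10.872
6 -2 -18.448 16.076
7 -2 26.046 -31.309
8 -2 -52.122 51.094
9 -2 83.874 -92.997
10 -2 -153.873 158.272

(exact arithmetic carried between steps; '≈' marks a value shown rounded to 6 d.p. or computed from one; I and e_prev carry over from the previous line; the table rounds u and y to 3 d.p., halves away from zero)
n=0: y=0, sp=-2, e=sp−y=-2; I=-2, D=e−e_prev=-2; u=0·(-2)+1/4·(-2)+1/2·(-2)=-1.5; next y=-4/5·0+1·(-1.5)=-1.5
n=1: y=-1.5, sp=-2, e=sp−y=-0.5; I=-2.5, D=e−e_prev=1.5; u=0·(-0.5)+1/4·(-2.5)+1/2·1.5=0.125; next y=-4/5·(-1.5)+1·0.125=1.325
n=2: y=1.325, sp=-2, e=sp−y=-3.325; I=-5.825, D=e−e_prev=-2.825; u=0·(-3.325)+1/4·(-5.825)+1/2·(-2.825)=-2.86875; next y=-4/5·1.325+1·(-2.86875)=-3.92875
n=3: y=-3.92875, sp=-2, e=sp−y=1.92875; I=-3.89625, D=e−e_prev=5.25375; u=0·1.92875+1/4·(-3.89625)+1/2·5.25375≈1.652813; next y=-4/5·(-3.92875)+1·1.652813≈4.795813
n=4: y≈4.795813, sp=-2, e=sp−y≈-6.795813; I≈-10.692063, D=e−e_prev≈-8.724563; u=0·(-6.795813)+1/4·(-10.692063)+1/2·(-8.724563)≈-7.035297; next y=-4/5·4.795813+1·(-7.035297)≈-10.871947
n=5: y≈-10.871947, sp=-2, e=sp−y≈8.871947; I≈-1.820116, D=e−e_prev≈15.667759; u=0·8.871947+1/4·(-1.820116)+1/2·15.667759≈7.378851; next y=-4/5·(-10.871947)+1·7.378851≈16.076408
n=6: y≈16.076408, sp=-2, e=sp−y≈-18.076408; I≈-19.896524, D=e−e_prev≈-26.948355; u=0·(-18.076408)+1/4·(-19.896524)+1/2·(-26.948355)≈-18.448309; next y=-4/5·16.076408+1·(-18.448309)≈-31.309435
n=7: y≈-31.309435, sp=-2, e=sp−y≈29.309435; I≈9.412911, D=e−e_prev≈47.385843; u=0·29.309435+1/4·9.412911+1/2·47.385843≈26.046150; next y=-4/5·(-31.309435)+1·26.046150≈51.093698
n=8: y≈51.093698, sp=-2, e=sp−y≈-53.093698; I≈-43.680786, D=e−e_prev≈-82.403133; u=0·(-53.093698)+1/4·(-43.680786)+1/2·(-82.403133)≈-52.121763; next y=-4/5·51.093698+1·(-52.121763)≈-92.996721
n=9: y≈-92.996721, sp=-2, e=sp−y≈90.996721; I≈47.315935, D=e−e_prev≈144.090419; u=0·90.996721+1/4·47.315935+1/2·144.090419≈83.874193; next y=-4/5·(-92.996721)+1·83.874193≈158.271570
n=10: y≈158.271570, sp=-2, e=sp−y≈-160.271570; I≈-112.955635, D=e−e_prev≈-251.268291; u=0·(-160.271570)+1/4·(-112.955635)+1/2·(-251.268291)≈-153.873054; next y=-4/5·158.271570+1·(-153.873054)≈-280.490311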